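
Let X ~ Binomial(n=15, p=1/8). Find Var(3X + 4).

For X ~ Binomial(n=15, p=1/8):
Var(X) = \frac{105}{64}
Var(3X + 4) = (3)² × Var(X) = 9 × \frac{105}{64} = \frac{945}{64}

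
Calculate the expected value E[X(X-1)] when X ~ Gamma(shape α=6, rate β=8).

E[X(X-1)] = E[X² - X] = E[X²] - E[X]
E[X] = \frac{3}{4}
E[X²] = Var(X) + (E[X])² = \frac{3}{32} + (\frac{3}{4})² = \frac{21}{32}
E[X(X-1)] = \frac{21}{32} - \frac{3}{4} = - \frac{3}{32}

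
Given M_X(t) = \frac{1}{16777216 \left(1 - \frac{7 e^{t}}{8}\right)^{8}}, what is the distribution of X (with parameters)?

The MGF M(t) = \frac{1}{16777216 \left(1 - \frac{7 e^{t}}{8}\right)^{8}} is the standard form for the NegativeBinomial distribution.
Comparing with the known MGF formula identifies: NegBin(r=8, p=1/8), X = failures before r-th success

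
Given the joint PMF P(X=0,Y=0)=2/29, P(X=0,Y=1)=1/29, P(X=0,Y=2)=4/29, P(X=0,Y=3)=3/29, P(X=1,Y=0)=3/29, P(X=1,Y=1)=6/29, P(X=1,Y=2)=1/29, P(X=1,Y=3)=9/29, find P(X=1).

P(X=1) = P(X=1,Y=0) + P(X=1,Y=1) + P(X=1,Y=2) + P(X=1,Y=3)
= 3/29 + 6/29 + 1/29 + 9/29
= 19/29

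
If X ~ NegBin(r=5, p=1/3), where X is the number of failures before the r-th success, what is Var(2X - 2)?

For X ~ NegBin(r=5, p=1/3), where X is the number of failures before the r-th success:
Var(X) = 30
Var(2X - 2) = (2)² × Var(X) = 4 × 30 = 120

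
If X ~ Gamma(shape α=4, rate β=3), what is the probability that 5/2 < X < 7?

P(5/2 < X < 7) = ∫_{5/2}^{7} f(x) dx
where f(x) = \frac{27 x^{3} e^{- 3 x}}{2}
= - \frac{1786}{e^{21}} + \frac{1711}{16 e^{\frac{15}{2}}}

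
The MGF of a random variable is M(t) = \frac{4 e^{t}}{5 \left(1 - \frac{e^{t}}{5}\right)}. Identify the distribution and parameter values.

The MGF M(t) = \frac{4 e^{t}}{5 \left(1 - \frac{e^{t}}{5}\right)} is the standard form for the Geometric distribution.
Comparing with the known MGF formula identifies: Geometric(p=4/5), X = trial number of first success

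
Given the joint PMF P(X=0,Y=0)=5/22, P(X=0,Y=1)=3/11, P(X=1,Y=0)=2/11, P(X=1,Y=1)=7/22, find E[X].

First find marginal of X:
P(X=0) = 1/2
P(X=1) = 1/2
E[X] = 0 × 1/2 + 1 × 1/2 = 1/2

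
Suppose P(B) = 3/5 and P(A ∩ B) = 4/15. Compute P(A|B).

P(A|B) = P(A ∩ B) / P(B)
= (4/15) / (3/5)
= 4/9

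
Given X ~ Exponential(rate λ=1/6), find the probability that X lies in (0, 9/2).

P(0 < X < 9/2) = ∫_{0}^{9/2} f(x) dx
where f(x) = \frac{e^{- \frac{x}{6}}}{6}
= 1 - e^{- \frac{3}{4}}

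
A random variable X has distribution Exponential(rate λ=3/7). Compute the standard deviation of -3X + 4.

For X ~ Exponential(rate λ=3/7):
Var(X) = \frac{49}{9}
SD(X) = √(Var(X)) = √(\frac{49}{9}) = \frac{7}{3}
SD(-3X + 4) = |-3| × SD(X) = 3 × \frac{7}{3} = 7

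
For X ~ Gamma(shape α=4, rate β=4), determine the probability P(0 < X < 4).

P(0 < X < 4) = ∫_{0}^{4} f(x) dx
where f(x) = \frac{128 x^{3} e^{- 4 x}}{3}
= 1 - \frac{2483}{3 e^{16}}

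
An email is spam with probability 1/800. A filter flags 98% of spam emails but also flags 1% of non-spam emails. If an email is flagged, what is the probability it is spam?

Let D = the rare event, + = positive/flagged.
P(D) = 1/800
P(+|D) = 98/100 = 49/50
P(+|D') = 1/100
P(+) = P(+|D)P(D) + P(+|D')P(D')
     = \frac{49}{50} × \frac{1}{800} + \frac{1}{100} × \frac{799}{800}
     = \frac{897}{80000}
P(D|+) = P(+|D)P(D)/P(+) = \frac{98}{897}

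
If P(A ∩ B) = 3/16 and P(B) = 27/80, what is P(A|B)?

P(A|B) = P(A ∩ B) / P(B)
= (3/16) / (27/80)
= 5/9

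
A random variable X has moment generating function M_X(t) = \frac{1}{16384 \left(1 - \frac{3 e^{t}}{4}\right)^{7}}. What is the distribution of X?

The MGF M(t) = \frac{1}{16384 \left(1 - \frac{3 e^{t}}{4}\right)^{7}} is the standard form for the NegativeBinomial distribution.
Comparing with the known MGF formula identifies: NegBin(r=7, p=1/4), X = failures before r-th success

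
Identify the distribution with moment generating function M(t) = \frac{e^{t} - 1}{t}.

The MGF M(t) = \frac{e^{t} - 1}{t} is the standard form for the Uniform distribution.
Comparing with the known MGF formula identifies: Uniform(0, 1)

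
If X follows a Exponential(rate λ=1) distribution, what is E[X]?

For X ~ Exponential(rate λ=1), the expected value is:
E[X] = 1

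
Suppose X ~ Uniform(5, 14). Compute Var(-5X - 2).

For X ~ Uniform(5, 14):
Var(X) = \frac{27}{4}
Var(-5X - 2) = (-5)² × Var(X) = 25 × \frac{27}{4} = \frac{675}{4}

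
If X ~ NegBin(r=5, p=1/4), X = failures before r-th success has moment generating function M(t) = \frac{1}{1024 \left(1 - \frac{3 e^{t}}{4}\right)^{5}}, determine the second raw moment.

To find E[X^2], compute M^(2)(0):
M^(1)(t) = \frac{15 e^{t}}{4096 \left(1 - \frac{3 e^{t}}{4}\right)^{6}}
M^(2)(t) = \frac{15 e^{t}}{4096 \left(1 - \frac{3 e^{t}}{4}\right)^{6}} + \frac{135 e^{2 t}}{8192 \left(1 - \frac{3 e^{t}}{4}\right)^{7}}
M^(2)(0) = 285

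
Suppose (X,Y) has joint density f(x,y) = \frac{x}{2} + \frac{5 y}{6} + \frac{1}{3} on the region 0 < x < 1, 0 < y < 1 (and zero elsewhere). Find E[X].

E[X] = ∫_0^1 ∫_0^1 x × f(x,y) dy dx
= ∫_0^1 ∫_0^1 x × (\frac{x}{2} + \frac{5 y}{6} + \frac{1}{3}) dy dx
= \frac{13}{24}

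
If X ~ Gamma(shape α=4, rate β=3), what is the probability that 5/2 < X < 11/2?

P(5/2 < X < 11/2) = ∫_{5/2}^{11/2} f(x) dx
where f(x) = \frac{27 x^{3} e^{- 3 x}}{2}
= \frac{-14437 + 1711 e^{9}}{16 e^{\frac{33}{2}}}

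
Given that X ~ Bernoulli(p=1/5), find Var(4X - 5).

For X ~ Bernoulli(p=1/5):
Var(X) = \frac{4}{25}
Var(4X - 5) = (4)² × Var(X) = 16 × \frac{4}{25} = \frac{64}{25}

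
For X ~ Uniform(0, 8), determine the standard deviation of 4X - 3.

For X ~ Uniform(0, 8):
Var(X) = \frac{16}{3}
SD(X) = √(Var(X)) = √(\frac{16}{3}) = \frac{4 \sqrt{3}}{3}
SD(4X - 3) = |4| × SD(X) = 4 × \frac{4 \sqrt{3}}{3} = \frac{16 \sqrt{3}}{3}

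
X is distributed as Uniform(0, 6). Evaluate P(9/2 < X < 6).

P(9/2 < X < 6) = ∫_{9/2}^{6} f(x) dx
where f(x) = \frac{1}{6}
= \frac{1}{4}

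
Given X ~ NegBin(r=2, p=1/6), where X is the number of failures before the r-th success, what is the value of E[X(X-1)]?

E[X(X-1)] = E[X² - X] = E[X²] - E[X]
E[X] = 10
E[X²] = Var(X) + (E[X])² = 60 + (10)² = 160
E[X(X-1)] = 160 - 10 = 150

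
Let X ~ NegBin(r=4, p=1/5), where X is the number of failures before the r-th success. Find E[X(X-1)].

E[X(X-1)] = E[X² - X] = E[X²] - E[X]
E[X] = 16
E[X²] = Var(X) + (E[X])² = 80 + (16)² = 336
E[X(X-1)] = 336 - 16 = 320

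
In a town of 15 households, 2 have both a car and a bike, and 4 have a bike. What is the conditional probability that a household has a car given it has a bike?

P(A ∩ B) = 2/15
P(B) = 4/15
P(A|B) = P(A ∩ B) / P(B) = (2/15) / (4/15) = 1/2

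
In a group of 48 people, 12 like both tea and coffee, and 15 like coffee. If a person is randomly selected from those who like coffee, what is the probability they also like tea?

P(A ∩ B) = 12/48 = 1/4
P(B) = 15/48 = 5/16
P(A|B) = P(A ∩ B) / P(B) = (1/4) / (5/16) = 4/5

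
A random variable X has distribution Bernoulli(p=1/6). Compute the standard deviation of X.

For X ~ Bernoulli(p=1/6):
Var(X) = \frac{5}{36}
SD(X) = √(Var(X)) = √(\frac{5}{36}) = \frac{\sqrt{5}}{6}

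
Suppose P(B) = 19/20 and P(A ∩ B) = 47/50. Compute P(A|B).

P(A|B) = P(A ∩ B) / P(B)
= (47/50) / (19/20)
= 94/95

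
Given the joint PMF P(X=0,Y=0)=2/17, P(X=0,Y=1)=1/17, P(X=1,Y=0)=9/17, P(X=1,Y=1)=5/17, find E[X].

First find marginal of X:
P(X=0) = 3/17
P(X=1) = 14/17
E[X] = 0 × 3/17 + 1 × 14/17 = 14/17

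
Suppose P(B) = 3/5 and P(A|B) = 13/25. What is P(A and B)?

By definition, P(A|B) = P(A ∩ B) / P(B)
So P(A ∩ B) = P(A|B) × P(B)
= 13/25 × 3/5
= 39/125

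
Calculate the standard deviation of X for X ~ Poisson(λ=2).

For X ~ Poisson(λ=2):
Var(X) = 2
SD(X) = √(Var(X)) = √(2) = \sqrt{2}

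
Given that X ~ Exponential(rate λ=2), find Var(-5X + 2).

For X ~ Exponential(rate λ=2):
Var(X) = \frac{1}{4}
Var(-5X + 2) = (-5)² × Var(X) = 25 × \frac{1}{4} = \frac{25}{4}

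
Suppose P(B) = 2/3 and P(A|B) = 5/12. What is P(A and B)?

By definition, P(A|B) = P(A ∩ B) / P(B)
So P(A ∩ B) = P(A|B) × P(B)
= 5/12 × 2/3
= 5/18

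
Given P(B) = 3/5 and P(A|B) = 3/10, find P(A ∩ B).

By definition, P(A|B) = P(A ∩ B) / P(B)
So P(A ∩ B) = P(A|B) × P(B)
= 3/10 × 3/5
= 9/50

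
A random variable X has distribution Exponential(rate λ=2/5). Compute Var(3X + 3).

For X ~ Exponential(rate λ=2/5):
Var(X) = \frac{25}{4}
Var(3X + 3) = (3)² × Var(X) = 9 × \frac{25}{4} = \frac{225}{4}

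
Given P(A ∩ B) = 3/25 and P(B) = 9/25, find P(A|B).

P(A|B) = P(A ∩ B) / P(B)
= (3/25) / (9/25)
= 1/3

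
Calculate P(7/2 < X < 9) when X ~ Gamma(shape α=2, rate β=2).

P(7/2 < X < 9) = ∫_{7/2}^{9} f(x) dx
where f(x) = 4 x e^{- 2 x}
= \frac{-19 + 8 e^{11}}{e^{18}}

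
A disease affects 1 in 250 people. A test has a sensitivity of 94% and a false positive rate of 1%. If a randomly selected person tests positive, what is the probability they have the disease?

Let D = the rare event, + = positive/flagged.
P(D) = 1/250
P(+|D) = 94/100 = 47/50
P(+|D') = 1/100
P(+) = P(+|D)P(D) + P(+|D')P(D')
     = \frac{47}{50} × \frac{1}{250} + \frac{1}{100} × \frac{249}{250}
     = \frac{343}{25000}
P(D|+) = P(+|D)P(D)/P(+) = \frac{94}{343}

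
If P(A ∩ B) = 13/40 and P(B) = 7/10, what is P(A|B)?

P(A|B) = P(A ∩ B) / P(B)
= (13/40) / (7/10)
= 13/28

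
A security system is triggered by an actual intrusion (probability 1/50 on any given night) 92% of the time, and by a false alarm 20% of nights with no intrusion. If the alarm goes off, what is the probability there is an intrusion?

Let D = the rare event, + = positive/flagged.
P(D) = 1/50
P(+|D) = 92/100 = 23/25
P(+|D') = 20/100 = 1/5
P(+) = P(+|D)P(D) + P(+|D')P(D')
     = \frac{23}{25} × \frac{1}{50} + \frac{1}{5} × \frac{49}{50}
     = \frac{134}{625}
P(D|+) = P(+|D)P(D)/P(+) = \frac{23}{268}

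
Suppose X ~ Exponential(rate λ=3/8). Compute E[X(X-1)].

E[X(X-1)] = E[X² - X] = E[X²] - E[X]
E[X] = \frac{8}{3}
E[X²] = Var(X) + (E[X])² = \frac{64}{9} + (\frac{8}{3})² = \frac{128}{9}
E[X(X-1)] = \frac{128}{9} - \frac{8}{3} = \frac{104}{9}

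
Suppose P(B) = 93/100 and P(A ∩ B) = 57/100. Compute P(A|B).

P(A|B) = P(A ∩ B) / P(B)
= (57/100) / (93/100)
= 19/31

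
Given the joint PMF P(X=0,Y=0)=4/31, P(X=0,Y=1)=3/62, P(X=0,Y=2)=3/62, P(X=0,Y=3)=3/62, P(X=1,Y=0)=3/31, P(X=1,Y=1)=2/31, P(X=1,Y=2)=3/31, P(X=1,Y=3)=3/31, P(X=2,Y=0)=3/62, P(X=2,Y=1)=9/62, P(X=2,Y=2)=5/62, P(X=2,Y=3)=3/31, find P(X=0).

P(X=0) = P(X=0,Y=0) + P(X=0,Y=1) + P(X=0,Y=2) + P(X=0,Y=3)
= 4/31 + 3/62 + 3/62 + 3/62
= 17/62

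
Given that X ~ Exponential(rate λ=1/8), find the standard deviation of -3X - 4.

For X ~ Exponential(rate λ=1/8):
Var(X) = 64
SD(X) = √(Var(X)) = √(64) = 8
SD(-3X - 4) = |-3| × SD(X) = 3 × 8 = 24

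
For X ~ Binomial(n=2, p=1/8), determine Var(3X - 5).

For X ~ Binomial(n=2, p=1/8):
Var(X) = \frac{7}{32}
Var(3X - 5) = (3)² × Var(X) = 9 × \frac{7}{32} = \frac{63}{32}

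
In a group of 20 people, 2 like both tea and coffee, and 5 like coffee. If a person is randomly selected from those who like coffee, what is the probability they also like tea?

P(A ∩ B) = 2/20 = 1/10
P(B) = 5/20 = 1/4
P(A|B) = P(A ∩ B) / P(B) = (1/10) / (1/4) = 2/5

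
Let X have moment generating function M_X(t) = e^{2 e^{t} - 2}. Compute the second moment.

To find E[X^2], compute M^(2)(0):
M^(1)(t) = 2 e^{t} e^{2 e^{t} - 2}
M^(2)(t) = 4 e^{2 t} e^{2 e^{t} - 2} + 2 e^{t} e^{2 e^{t} - 2}
M^(2)(0) = 6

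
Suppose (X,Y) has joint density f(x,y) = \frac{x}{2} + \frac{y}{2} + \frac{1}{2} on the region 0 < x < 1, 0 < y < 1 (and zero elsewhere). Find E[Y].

E[Y] = ∫_0^1 ∫_0^1 y × f(x,y) dx dy
= \frac{13}{24}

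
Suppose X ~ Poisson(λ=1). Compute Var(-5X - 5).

For X ~ Poisson(λ=1):
Var(X) = 1
Var(-5X - 5) = (-5)² × Var(X) = 25 × 1 = 25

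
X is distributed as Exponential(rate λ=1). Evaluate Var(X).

For X ~ Exponential(rate λ=1):
Var(X) = 1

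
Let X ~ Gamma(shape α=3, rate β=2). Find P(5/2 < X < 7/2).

P(5/2 < X < 7/2) = ∫_{5/2}^{7/2} f(x) dx
where f(x) = 4 x^{2} e^{- 2 x}
= \frac{-65 + 37 e^{2}}{2 e^{7}}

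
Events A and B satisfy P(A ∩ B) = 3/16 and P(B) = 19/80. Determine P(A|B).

P(A|B) = P(A ∩ B) / P(B)
= (3/16) / (19/80)
= 15/19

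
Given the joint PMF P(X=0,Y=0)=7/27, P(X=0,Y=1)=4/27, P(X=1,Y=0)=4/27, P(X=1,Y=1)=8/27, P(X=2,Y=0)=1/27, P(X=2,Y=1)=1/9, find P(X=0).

P(X=0) = P(X=0,Y=0) + P(X=0,Y=1)
= 7/27 + 4/27
= 11/27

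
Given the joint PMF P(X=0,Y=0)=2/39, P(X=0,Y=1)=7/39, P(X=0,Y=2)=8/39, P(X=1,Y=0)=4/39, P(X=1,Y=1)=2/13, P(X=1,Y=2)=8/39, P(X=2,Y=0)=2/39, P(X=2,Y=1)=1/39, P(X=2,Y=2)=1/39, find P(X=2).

P(X=2) = P(X=2,Y=0) + P(X=2,Y=1) + P(X=2,Y=2)
= 2/39 + 1/39 + 1/39
= 4/39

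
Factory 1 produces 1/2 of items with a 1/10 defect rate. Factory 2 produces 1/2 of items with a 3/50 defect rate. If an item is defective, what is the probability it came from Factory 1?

Using Bayes' theorem:
P(F1) = 1/2, P(D|F1) = 1/10
P(F2) = 1/2, P(D|F2) = 3/50
P(D) = P(D|F1)P(F1) + P(D|F2)P(F2)
     = \frac{2}{25}
P(F1|D) = P(D|F1)P(F1) / P(D)
= \frac{5}{8}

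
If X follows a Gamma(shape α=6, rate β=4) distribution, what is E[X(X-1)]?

E[X(X-1)] = E[X² - X] = E[X²] - E[X]
E[X] = \frac{3}{2}
E[X²] = Var(X) + (E[X])² = \frac{3}{8} + (\frac{3}{2})² = \frac{21}{8}
E[X(X-1)] = \frac{21}{8} - \frac{3}{2} = \frac{9}{8}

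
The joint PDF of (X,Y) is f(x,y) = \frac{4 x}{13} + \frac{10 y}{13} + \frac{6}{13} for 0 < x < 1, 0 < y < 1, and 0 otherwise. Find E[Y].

E[Y] = ∫_0^1 ∫_0^1 y × f(x,y) dx dy
= \frac{22}{39}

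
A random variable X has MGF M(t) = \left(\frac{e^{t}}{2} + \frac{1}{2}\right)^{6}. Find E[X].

To find E[X], compute M^(1)(0):
M^(1)(t) = 3 \left(\frac{e^{t}}{2} + \frac{1}{2}\right)^{5} e^{t}
M^(1)(0) = 3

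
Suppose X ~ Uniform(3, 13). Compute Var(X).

For X ~ Uniform(3, 13):
Var(X) = \frac{25}{3}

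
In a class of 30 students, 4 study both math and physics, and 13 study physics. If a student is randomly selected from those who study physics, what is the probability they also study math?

P(A ∩ B) = 4/30 = 2/15
P(B) = 13/30
P(A|B) = P(A ∩ B) / P(B) = (2/15) / (13/30) = 4/13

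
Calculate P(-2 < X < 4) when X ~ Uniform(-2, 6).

P(-2 < X < 4) = ∫_{-2}^{4} f(x) dx
where f(x) = \frac{1}{8}
= \frac{3}{4}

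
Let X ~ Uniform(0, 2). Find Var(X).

For X ~ Uniform(0, 2):
Var(X) = \frac{1}{3}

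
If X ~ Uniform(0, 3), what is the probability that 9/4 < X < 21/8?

P(9/4 < X < 21/8) = ∫_{9/4}^{21/8} f(x) dx
where f(x) = \frac{1}{3}
= \frac{1}{8}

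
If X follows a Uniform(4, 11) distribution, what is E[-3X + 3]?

For X ~ Uniform(4, 11):
E[X] = \frac{15}{2}
E[-3X + 3] = -3 × E[X] + 3 = - \frac{39}{2}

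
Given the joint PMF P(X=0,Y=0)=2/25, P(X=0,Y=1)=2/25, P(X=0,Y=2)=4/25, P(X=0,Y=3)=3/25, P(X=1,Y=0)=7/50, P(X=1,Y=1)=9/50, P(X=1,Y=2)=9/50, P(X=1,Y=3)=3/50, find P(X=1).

P(X=1) = P(X=1,Y=0) + P(X=1,Y=1) + P(X=1,Y=2) + P(X=1,Y=3)
= 7/50 + 9/50 + 9/50 + 3/50
= 14/25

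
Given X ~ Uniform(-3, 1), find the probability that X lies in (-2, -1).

P(-2 < X < -1) = ∫_{-2}^{-1} f(x) dx
where f(x) = \frac{1}{4}
= \frac{1}{4}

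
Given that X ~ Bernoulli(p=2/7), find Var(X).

For X ~ Bernoulli(p=2/7):
Var(X) = \frac{10}{49}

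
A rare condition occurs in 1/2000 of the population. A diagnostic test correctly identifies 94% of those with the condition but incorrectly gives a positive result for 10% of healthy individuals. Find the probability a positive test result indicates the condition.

Let D = the rare event, + = positive/flagged.
P(D) = 1/2000
P(+|D) = 94/100 = 47/50
P(+|D') = 10/100 = 1/10
P(+) = P(+|D)P(D) + P(+|D')P(D')
     = \frac{47}{50} × \frac{1}{2000} + \frac{1}{10} × \frac{1999}{2000}
     = \frac{5021}{50000}
P(D|+) = P(+|D)P(D)/P(+) = \frac{47}{10042}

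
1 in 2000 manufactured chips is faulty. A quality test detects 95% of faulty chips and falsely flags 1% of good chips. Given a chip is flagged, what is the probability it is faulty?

Let D = the rare event, + = positive/flagged.
P(D) = 1/2000
P(+|D) = 95/100 = 19/20
P(+|D') = 1/100
P(+) = P(+|D)P(D) + P(+|D')P(D')
     = \frac{19}{20} × \frac{1}{2000} + \frac{1}{100} × \frac{1999}{2000}
     = \frac{1047}{100000}
P(D|+) = P(+|D)P(D)/P(+) = \frac{95}{2094}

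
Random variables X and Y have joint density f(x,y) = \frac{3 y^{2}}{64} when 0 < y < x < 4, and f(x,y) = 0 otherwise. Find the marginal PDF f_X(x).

f_X(x) = ∫_0^x \frac{3 y^{2}}{64} dy = \frac{x^{3}}{64}
for 0 < x < 4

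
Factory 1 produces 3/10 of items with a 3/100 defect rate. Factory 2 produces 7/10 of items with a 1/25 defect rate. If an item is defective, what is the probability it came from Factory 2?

Using Bayes' theorem:
P(F1) = 3/10, P(D|F1) = 3/100
P(F2) = 7/10, P(D|F2) = 1/25
P(D) = P(D|F1)P(F1) + P(D|F2)P(F2)
     = \frac{37}{1000}
P(F2|D) = P(D|F2)P(F2) / P(D)
= \frac{28}{37}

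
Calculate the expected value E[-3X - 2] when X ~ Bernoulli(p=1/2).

For X ~ Bernoulli(p=1/2):
E[X] = \frac{1}{2}
E[-3X - 2] = -3 × E[X] - 2 = - \frac{7}{2}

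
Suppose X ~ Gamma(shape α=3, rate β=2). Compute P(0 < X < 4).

P(0 < X < 4) = ∫_{0}^{4} f(x) dx
where f(x) = 4 x^{2} e^{- 2 x}
= 1 - \frac{41}{e^{8}}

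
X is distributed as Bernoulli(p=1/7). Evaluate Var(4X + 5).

For X ~ Bernoulli(p=1/7):
Var(X) = \frac{6}{49}
Var(4X + 5) = (4)² × Var(X) = 16 × \frac{6}{49} = \frac{96}{49}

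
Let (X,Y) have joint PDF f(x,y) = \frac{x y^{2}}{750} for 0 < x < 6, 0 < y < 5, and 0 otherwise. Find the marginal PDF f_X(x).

f_X(x) = ∫_0^5 f(x,y) dy
= ∫_0^5 \frac{x y^{2}}{750} dy
= \frac{x}{18} for 0 < x < 6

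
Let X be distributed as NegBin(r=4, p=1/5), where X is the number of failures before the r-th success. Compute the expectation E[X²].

Using the identity E[X²] = Var(X) + (E[X])²:
E[X] = 16
Var(X) = 80
E[X²] = 80 + (16)²
= 336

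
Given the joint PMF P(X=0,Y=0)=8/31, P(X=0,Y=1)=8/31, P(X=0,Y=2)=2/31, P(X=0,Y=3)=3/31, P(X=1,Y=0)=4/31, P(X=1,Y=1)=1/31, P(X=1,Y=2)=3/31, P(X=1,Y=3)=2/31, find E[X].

First find marginal of X:
P(X=0) = 21/31
P(X=1) = 10/31
E[X] = 0 × 21/31 + 1 × 10/31 = 10/31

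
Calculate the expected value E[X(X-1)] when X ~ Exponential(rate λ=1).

E[X(X-1)] = E[X² - X] = E[X²] - E[X]
E[X] = 1
E[X²] = Var(X) + (E[X])² = 1 + (1)² = 2
E[X(X-1)] = 2 - 1 = 1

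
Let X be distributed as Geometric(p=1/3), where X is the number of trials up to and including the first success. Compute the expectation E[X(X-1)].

E[X(X-1)] = E[X² - X] = E[X²] - E[X]
E[X] = 3
E[X²] = Var(X) + (E[X])² = 6 + (3)² = 15
E[X(X-1)] = 15 - 3 = 12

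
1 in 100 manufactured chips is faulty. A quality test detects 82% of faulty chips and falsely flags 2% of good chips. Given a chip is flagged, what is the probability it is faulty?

Let D = the rare event, + = positive/flagged.
P(D) = 1/100
P(+|D) = 82/100 = 41/50
P(+|D') = 2/100 = 1/50
P(+) = P(+|D)P(D) + P(+|D')P(D')
     = \frac{41}{50} × \frac{1}{100} + \frac{1}{50} × \frac{99}{100}
     = \frac{7}{250}
P(D|+) = P(+|D)P(D)/P(+) = \frac{41}{140}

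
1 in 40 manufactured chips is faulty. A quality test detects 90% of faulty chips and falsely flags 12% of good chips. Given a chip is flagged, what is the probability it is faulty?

Let D = the rare event, + = positive/flagged.
P(D) = 1/40
P(+|D) = 90/100 = 9/10
P(+|D') = 12/100 = 3/25
P(+) = P(+|D)P(D) + P(+|D')P(D')
     = \frac{9}{10} × \frac{1}{40} + \frac{3}{25} × \frac{39}{40}
     = \frac{279}{2000}
P(D|+) = P(+|D)P(D)/P(+) = \frac{5}{31}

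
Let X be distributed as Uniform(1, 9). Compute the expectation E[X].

For X ~ Uniform(1, 9), the expected value is:
E[X] = 5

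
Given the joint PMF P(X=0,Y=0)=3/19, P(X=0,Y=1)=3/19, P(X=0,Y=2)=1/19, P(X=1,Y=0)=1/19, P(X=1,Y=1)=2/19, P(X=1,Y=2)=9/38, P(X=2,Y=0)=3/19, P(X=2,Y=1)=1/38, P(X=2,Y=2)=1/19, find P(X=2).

P(X=2) = P(X=2,Y=0) + P(X=2,Y=1) + P(X=2,Y=2)
= 3/19 + 1/38 + 1/19
= 9/38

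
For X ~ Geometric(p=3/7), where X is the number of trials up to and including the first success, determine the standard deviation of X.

For X ~ Geometric(p=3/7), where X is the number of trials up to and including the first success:
Var(X) = \frac{28}{9}
SD(X) = √(Var(X)) = √(\frac{28}{9}) = \frac{2 \sqrt{7}}{3}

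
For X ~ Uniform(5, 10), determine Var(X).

For X ~ Uniform(5, 10):
Var(X) = \frac{25}{12}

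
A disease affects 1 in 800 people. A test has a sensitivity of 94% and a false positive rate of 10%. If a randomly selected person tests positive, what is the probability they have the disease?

Let D = the rare event, + = positive/flagged.
P(D) = 1/800
P(+|D) = 94/100 = 47/50
P(+|D') = 10/100 = 1/10
P(+) = P(+|D)P(D) + P(+|D')P(D')
     = \frac{47}{50} × \frac{1}{800} + \frac{1}{10} × \frac{799}{800}
     = \frac{2021}{20000}
P(D|+) = P(+|D)P(D)/P(+) = \frac{1}{86}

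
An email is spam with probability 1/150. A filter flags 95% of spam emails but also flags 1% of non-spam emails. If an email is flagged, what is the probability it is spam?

Let D = the rare event, + = positive/flagged.
P(D) = 1/150
P(+|D) = 95/100 = 19/20
P(+|D') = 1/100
P(+) = P(+|D)P(D) + P(+|D')P(D')
     = \frac{19}{20} × \frac{1}{150} + \frac{1}{100} × \frac{149}{150}
     = \frac{61}{3750}
P(D|+) = P(+|D)P(D)/P(+) = \frac{95}{244}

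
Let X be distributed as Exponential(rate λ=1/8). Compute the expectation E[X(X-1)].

E[X(X-1)] = E[X² - X] = E[X²] - E[X]
E[X] = 8
E[X²] = Var(X) + (E[X])² = 64 + (8)² = 128
E[X(X-1)] = 128 - 8 = 120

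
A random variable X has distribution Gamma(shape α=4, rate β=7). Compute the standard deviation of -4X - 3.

For X ~ Gamma(shape α=4, rate β=7):
Var(X) = \frac{4}{49}
SD(X) = √(Var(X)) = √(\frac{4}{49}) = \frac{2}{7}
SD(-4X - 3) = |-4| × SD(X) = 4 × \frac{2}{7} = \frac{8}{7}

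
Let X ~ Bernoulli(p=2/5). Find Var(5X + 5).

For X ~ Bernoulli(p=2/5):
Var(X) = \frac{6}{25}
Var(5X + 5) = (5)² × Var(X) = 25 × \frac{6}{25} = 6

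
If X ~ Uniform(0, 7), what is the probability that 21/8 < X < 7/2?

P(21/8 < X < 7/2) = ∫_{21/8}^{7/2} f(x) dx
where f(x) = \frac{1}{7}
= \frac{1}{8}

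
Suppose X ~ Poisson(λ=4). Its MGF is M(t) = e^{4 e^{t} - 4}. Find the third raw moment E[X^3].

To find E[X^3], compute M^(3)(0):
M^(1)(t) = 4 e^{t} e^{4 e^{t} - 4}
M^(2)(t) = 16 e^{2 t} e^{4 e^{t} - 4} + 4 e^{t} e^{4 e^{t} - 4}
M^(3)(t) = 64 e^{3 t} e^{4 e^{t} - 4} + 48 e^{2 t} e^{4 e^{t} - 4} + 4 e^{t} e^{4 e^{t} - 4}
M^(3)(0) = 116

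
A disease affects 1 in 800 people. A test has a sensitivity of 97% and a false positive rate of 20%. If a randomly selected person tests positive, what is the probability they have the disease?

Let D = the rare event, + = positive/flagged.
P(D) = 1/800
P(+|D) = 97/100
P(+|D') = 20/100 = 1/5
P(+) = P(+|D)P(D) + P(+|D')P(D')
     = \frac{97}{100} × \frac{1}{800} + \frac{1}{5} × \frac{799}{800}
     = \frac{16077}{80000}
P(D|+) = P(+|D)P(D)/P(+) = \frac{97}{16077}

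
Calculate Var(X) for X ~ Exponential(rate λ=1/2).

For X ~ Exponential(rate λ=1/2):
Var(X) = 4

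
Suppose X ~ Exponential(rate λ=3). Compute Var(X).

For X ~ Exponential(rate λ=3):
Var(X) = \frac{1}{9}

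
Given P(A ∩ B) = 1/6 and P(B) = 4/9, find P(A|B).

P(A|B) = P(A ∩ B) / P(B)
= (1/6) / (4/9)
= 3/8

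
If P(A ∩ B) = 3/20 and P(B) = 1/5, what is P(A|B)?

P(A|B) = P(A ∩ B) / P(B)
= (3/20) / (1/5)
= 3/4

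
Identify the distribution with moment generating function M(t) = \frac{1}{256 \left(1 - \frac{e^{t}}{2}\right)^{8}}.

The MGF M(t) = \frac{1}{256 \left(1 - \frac{e^{t}}{2}\right)^{8}} is the standard form for the NegativeBinomial distribution.
Comparing with the known MGF formula identifies: NegBin(r=8, p=1/2), X = failures before r-th success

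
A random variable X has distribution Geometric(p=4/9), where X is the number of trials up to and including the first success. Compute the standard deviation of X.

For X ~ Geometric(p=4/9), where X is the number of trials up to and including the first success:
Var(X) = \frac{45}{16}
SD(X) = √(Var(X)) = √(\frac{45}{16}) = \frac{3 \sqrt{5}}{4}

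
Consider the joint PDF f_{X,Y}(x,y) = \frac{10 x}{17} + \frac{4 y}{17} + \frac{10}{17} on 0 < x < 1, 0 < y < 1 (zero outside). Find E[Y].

E[Y] = ∫_0^1 ∫_0^1 y × f(x,y) dx dy
= \frac{53}{102}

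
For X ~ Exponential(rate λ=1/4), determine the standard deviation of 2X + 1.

For X ~ Exponential(rate λ=1/4):
Var(X) = 16
SD(X) = √(Var(X)) = √(16) = 4
SD(2X + 1) = |2| × SD(X) = 2 × 4 = 8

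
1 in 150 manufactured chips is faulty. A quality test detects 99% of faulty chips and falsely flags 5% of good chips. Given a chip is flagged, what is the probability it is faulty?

Let D = the rare event, + = positive/flagged.
P(D) = 1/150
P(+|D) = 99/100
P(+|D') = 5/100 = 1/20
P(+) = P(+|D)P(D) + P(+|D')P(D')
     = \frac{99}{100} × \frac{1}{150} + \frac{1}{20} × \frac{149}{150}
     = \frac{211}{3750}
P(D|+) = P(+|D)P(D)/P(+) = \frac{99}{844}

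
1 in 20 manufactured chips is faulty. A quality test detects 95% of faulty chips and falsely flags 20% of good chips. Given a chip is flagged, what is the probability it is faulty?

Let D = the rare event, + = positive/flagged.
P(D) = 1/20
P(+|D) = 95/100 = 19/20
P(+|D') = 20/100 = 1/5
P(+) = P(+|D)P(D) + P(+|D')P(D')
     = \frac{19}{20} × \frac{1}{20} + \frac{1}{5} × \frac{19}{20}
     = \frac{19}{80}
P(D|+) = P(+|D)P(D)/P(+) = \frac{1}{5}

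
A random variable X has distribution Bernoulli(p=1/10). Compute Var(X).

For X ~ Bernoulli(p=1/10):
Var(X) = \frac{9}{100}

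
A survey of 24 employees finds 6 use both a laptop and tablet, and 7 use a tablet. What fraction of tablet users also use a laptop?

P(A ∩ B) = 6/24 = 1/4
P(B) = 7/24
P(A|B) = P(A ∩ B) / P(B) = (1/4) / (7/24) = 6/7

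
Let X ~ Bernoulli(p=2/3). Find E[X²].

Using the identity E[X²] = Var(X) + (E[X])²:
E[X] = \frac{2}{3}
Var(X) = \frac{2}{9}
E[X²] = \frac{2}{9} + (\frac{2}{3})²
= \frac{2}{3}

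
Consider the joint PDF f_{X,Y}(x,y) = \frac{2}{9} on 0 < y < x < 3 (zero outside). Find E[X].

f_X(x) = ∫_0^x \frac{2}{9} dy = \frac{2 x}{9}
E[X] = ∫_0^3 x × (\frac{2 x}{9}) dx = 2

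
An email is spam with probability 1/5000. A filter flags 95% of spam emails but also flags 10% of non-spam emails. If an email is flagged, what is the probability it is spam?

Let D = the rare event, + = positive/flagged.
P(D) = 1/5000
P(+|D) = 95/100 = 19/20
P(+|D') = 10/100 = 1/10
P(+) = P(+|D)P(D) + P(+|D')P(D')
     = \frac{19}{20} × \frac{1}{5000} + \frac{1}{10} × \frac{4999}{5000}
     = \frac{10017}{100000}
P(D|+) = P(+|D)P(D)/P(+) = \frac{19}{10017}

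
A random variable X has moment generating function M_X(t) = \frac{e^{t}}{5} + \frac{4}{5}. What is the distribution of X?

The MGF M(t) = \frac{e^{t}}{5} + \frac{4}{5} is the standard form for the Bernoulli distribution.
Comparing with the known MGF formula identifies: Bernoulli(p=1/5)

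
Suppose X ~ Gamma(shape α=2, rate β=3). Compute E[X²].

Using the identity E[X²] = Var(X) + (E[X])²:
E[X] = \frac{2}{3}
Var(X) = \frac{2}{9}
E[X²] = \frac{2}{9} + (\frac{2}{3})²
= \frac{2}{3}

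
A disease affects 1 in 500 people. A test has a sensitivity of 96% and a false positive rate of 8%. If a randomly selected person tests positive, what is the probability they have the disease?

Let D = the rare event, + = positive/flagged.
P(D) = 1/500
P(+|D) = 96/100 = 24/25
P(+|D') = 8/100 = 2/25
P(+) = P(+|D)P(D) + P(+|D')P(D')
     = \frac{24}{25} × \frac{1}{500} + \frac{2}{25} × \frac{499}{500}
     = \frac{511}{6250}
P(D|+) = P(+|D)P(D)/P(+) = \frac{12}{511}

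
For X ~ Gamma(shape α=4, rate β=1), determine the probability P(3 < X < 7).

P(3 < X < 7) = ∫_{3}^{7} f(x) dx
where f(x) = \frac{x^{3} e^{- x}}{6}
= \frac{-269 + 39 e^{4}}{3 e^{7}}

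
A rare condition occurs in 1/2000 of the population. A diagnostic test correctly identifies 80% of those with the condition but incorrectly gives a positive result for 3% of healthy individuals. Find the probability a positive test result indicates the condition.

Let D = the rare event, + = positive/flagged.
P(D) = 1/2000
P(+|D) = 80/100 = 4/5
P(+|D') = 3/100
P(+) = P(+|D)P(D) + P(+|D')P(D')
     = \frac{4}{5} × \frac{1}{2000} + \frac{3}{100} × \frac{1999}{2000}
     = \frac{6077}{200000}
P(D|+) = P(+|D)P(D)/P(+) = \frac{80}{6077}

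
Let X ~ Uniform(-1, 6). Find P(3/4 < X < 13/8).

P(3/4 < X < 13/8) = ∫_{3/4}^{13/8} f(x) dx
where f(x) = \frac{1}{7}
= \frac{1}{8}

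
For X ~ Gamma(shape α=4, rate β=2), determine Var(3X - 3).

For X ~ Gamma(shape α=4, rate β=2):
Var(X) = 1
Var(3X - 3) = (3)² × Var(X) = 9 × 1 = 9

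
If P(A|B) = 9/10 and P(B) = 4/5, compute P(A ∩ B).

By definition, P(A|B) = P(A ∩ B) / P(B)
So P(A ∩ B) = P(A|B) × P(B)
= 9/10 × 4/5
= 18/25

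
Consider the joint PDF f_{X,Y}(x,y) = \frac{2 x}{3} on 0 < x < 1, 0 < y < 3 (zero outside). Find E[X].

f_X(x) = ∫_0^3 \frac{2 x}{3} dy = 2 x
E[X] = ∫_0^1 x × (2 x) dx = \frac{2}{3}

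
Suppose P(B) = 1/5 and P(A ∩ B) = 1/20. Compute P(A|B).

P(A|B) = P(A ∩ B) / P(B)
= (1/20) / (1/5)
= 1/4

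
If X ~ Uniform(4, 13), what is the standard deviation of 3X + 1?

For X ~ Uniform(4, 13):
Var(X) = \frac{27}{4}
SD(X) = √(Var(X)) = √(\frac{27}{4}) = \frac{3 \sqrt{3}}{2}
SD(3X + 1) = |3| × SD(X) = 3 × \frac{3 \sqrt{3}}{2} = \frac{9 \sqrt{3}}{2}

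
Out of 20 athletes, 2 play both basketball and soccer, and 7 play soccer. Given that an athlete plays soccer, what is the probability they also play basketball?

P(A ∩ B) = 2/20 = 1/10
P(B) = 7/20
P(A|B) = P(A ∩ B) / P(B) = (1/10) / (7/20) = 2/7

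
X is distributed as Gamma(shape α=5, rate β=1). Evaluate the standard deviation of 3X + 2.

For X ~ Gamma(shape α=5, rate β=1):
Var(X) = 5
SD(X) = √(Var(X)) = √(5) = \sqrt{5}
SD(3X + 2) = |3| × SD(X) = 3 × \sqrt{5} = 3 \sqrt{5}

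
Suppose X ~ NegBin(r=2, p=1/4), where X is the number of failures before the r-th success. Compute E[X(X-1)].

E[X(X-1)] = E[X² - X] = E[X²] - E[X]
E[X] = 6
E[X²] = Var(X) + (E[X])² = 24 + (6)² = 60
E[X(X-1)] = 60 - 6 = 54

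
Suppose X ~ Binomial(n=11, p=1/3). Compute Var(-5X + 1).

For X ~ Binomial(n=11, p=1/3):
Var(X) = \frac{22}{9}
Var(-5X + 1) = (-5)² × Var(X) = 25 × \frac{22}{9} = \frac{550}{9}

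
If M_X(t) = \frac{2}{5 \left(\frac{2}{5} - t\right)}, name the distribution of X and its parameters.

The MGF M(t) = \frac{2}{5 \left(\frac{2}{5} - t\right)} is the standard form for the Exponential distribution.
Comparing with the known MGF formula identifies: Exponential(rate λ=2/5)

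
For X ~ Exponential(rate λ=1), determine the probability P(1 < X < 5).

P(1 < X < 5) = ∫_{1}^{5} f(x) dx
where f(x) = e^{- x}
= - \frac{1 - e^{4}}{e^{5}}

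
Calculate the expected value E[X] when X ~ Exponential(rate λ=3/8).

For X ~ Exponential(rate λ=3/8), the expected value is:
E[X] = \frac{8}{3}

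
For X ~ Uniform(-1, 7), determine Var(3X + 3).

For X ~ Uniform(-1, 7):
Var(X) = \frac{16}{3}
Var(3X + 3) = (3)² × Var(X) = 9 × \frac{16}{3} = 48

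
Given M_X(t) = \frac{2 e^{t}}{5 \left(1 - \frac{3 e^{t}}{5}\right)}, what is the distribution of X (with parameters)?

The MGF M(t) = \frac{2 e^{t}}{5 \left(1 - \frac{3 e^{t}}{5}\right)} is the standard form for the Geometric distribution.
Comparing with the known MGF formula identifies: Geometric(p=2/5), X = trial number of first success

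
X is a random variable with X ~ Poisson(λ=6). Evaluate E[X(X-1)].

E[X(X-1)] = E[X² - X] = E[X²] - E[X]
E[X] = 6
E[X²] = Var(X) + (E[X])² = 6 + (6)² = 42
E[X(X-1)] = 42 - 6 = 36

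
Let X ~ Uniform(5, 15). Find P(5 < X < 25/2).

P(5 < X < 25/2) = ∫_{5}^{25/2} f(x) dx
where f(x) = \frac{1}{10}
= \frac{3}{4}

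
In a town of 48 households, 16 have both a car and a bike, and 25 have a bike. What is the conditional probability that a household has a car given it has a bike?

P(A ∩ B) = 16/48 = 1/3
P(B) = 25/48
P(A|B) = P(A ∩ B) / P(B) = (1/3) / (25/48) = 16/25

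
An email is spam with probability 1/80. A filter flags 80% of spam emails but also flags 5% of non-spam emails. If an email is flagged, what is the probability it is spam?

Let D = the rare event, + = positive/flagged.
P(D) = 1/80
P(+|D) = 80/100 = 4/5
P(+|D') = 5/100 = 1/20
P(+) = P(+|D)P(D) + P(+|D')P(D')
     = \frac{4}{5} × \frac{1}{80} + \frac{1}{20} × \frac{79}{80}
     = \frac{19}{320}
P(D|+) = P(+|D)P(D)/P(+) = \frac{16}{95}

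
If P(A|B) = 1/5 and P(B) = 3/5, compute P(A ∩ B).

By definition, P(A|B) = P(A ∩ B) / P(B)
So P(A ∩ B) = P(A|B) × P(B)
= 1/5 × 3/5
= 3/25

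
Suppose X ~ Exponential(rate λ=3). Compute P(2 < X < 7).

P(2 < X < 7) = ∫_{2}^{7} f(x) dx
where f(x) = 3 e^{- 3 x}
= - \frac{1 - e^{15}}{e^{21}}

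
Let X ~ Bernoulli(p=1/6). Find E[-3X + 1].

For X ~ Bernoulli(p=1/6):
E[X] = \frac{1}{6}
E[-3X + 1] = -3 × E[X] + 1 = \frac{1}{2}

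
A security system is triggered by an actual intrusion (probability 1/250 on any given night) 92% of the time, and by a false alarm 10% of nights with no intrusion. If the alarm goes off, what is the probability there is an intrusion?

Let D = the rare event, + = positive/flagged.
P(D) = 1/250
P(+|D) = 92/100 = 23/25
P(+|D') = 10/100 = 1/10
P(+) = P(+|D)P(D) + P(+|D')P(D')
     = \frac{23}{25} × \frac{1}{250} + \frac{1}{10} × \frac{249}{250}
     = \frac{1291}{12500}
P(D|+) = P(+|D)P(D)/P(+) = \frac{46}{1291}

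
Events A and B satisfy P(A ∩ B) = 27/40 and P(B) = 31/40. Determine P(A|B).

P(A|B) = P(A ∩ B) / P(B)
= (27/40) / (31/40)
= 27/31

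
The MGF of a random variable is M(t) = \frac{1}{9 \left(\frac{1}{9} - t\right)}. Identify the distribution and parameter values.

The MGF M(t) = \frac{1}{9 \left(\frac{1}{9} - t\right)} is the standard form for the Exponential distribution.
Comparing with the known MGF formula identifies: Exponential(rate λ=1/9)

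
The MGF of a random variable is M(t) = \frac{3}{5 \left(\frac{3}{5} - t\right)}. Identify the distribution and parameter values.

The MGF M(t) = \frac{3}{5 \left(\frac{3}{5} - t\right)} is the standard form for the Exponential distribution.
Comparing with the known MGF formula identifies: Exponential(rate λ=3/5)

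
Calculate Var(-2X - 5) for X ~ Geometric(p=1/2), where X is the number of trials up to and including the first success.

For X ~ Geometric(p=1/2), where X is the number of trials up to and including the first success:
Var(X) = 2
Var(-2X - 5) = (-2)² × Var(X) = 4 × 2 = 8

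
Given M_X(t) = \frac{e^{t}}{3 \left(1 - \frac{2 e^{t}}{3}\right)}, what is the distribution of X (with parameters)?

The MGF M(t) = \frac{e^{t}}{3 \left(1 - \frac{2 e^{t}}{3}\right)} is the standard form for the Geometric distribution.
Comparing with the known MGF formula identifies: Geometric(p=1/3), X = trial number of first success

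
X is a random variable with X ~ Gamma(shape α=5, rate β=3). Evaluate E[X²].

Using the identity E[X²] = Var(X) + (E[X])²:
E[X] = \frac{5}{3}
Var(X) = \frac{5}{9}
E[X²] = \frac{5}{9} + (\frac{5}{3})²
= \frac{10}{3}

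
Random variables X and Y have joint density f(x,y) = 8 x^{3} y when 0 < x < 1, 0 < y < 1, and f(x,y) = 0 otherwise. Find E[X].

E[X] = ∫_0^1 ∫_0^1 x × f(x,y) dy dx
= ∫_0^1 ∫_0^1 x × (8 x^{3} y) dy dx
= \frac{4}{5}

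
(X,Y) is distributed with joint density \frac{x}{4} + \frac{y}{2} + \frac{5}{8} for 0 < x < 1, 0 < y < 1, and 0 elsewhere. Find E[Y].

E[Y] = ∫_0^1 ∫_0^1 y × f(x,y) dx dy
= \frac{13}{24}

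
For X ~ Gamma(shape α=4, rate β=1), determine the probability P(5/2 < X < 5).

P(5/2 < X < 5) = ∫_{5/2}^{5} f(x) dx
where f(x) = \frac{x^{3} e^{- x}}{6}
= - \frac{118}{3 e^{5}} + \frac{443}{48 e^{\frac{5}{2}}}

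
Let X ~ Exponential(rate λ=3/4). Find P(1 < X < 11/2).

P(1 < X < 11/2) = ∫_{1}^{11/2} f(x) dx
where f(x) = \frac{3 e^{- \frac{3 x}{4}}}{4}
= - \frac{1}{e^{\frac{33}{8}}} + e^{- \frac{3}{4}}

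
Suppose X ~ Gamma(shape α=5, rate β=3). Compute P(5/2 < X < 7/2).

P(5/2 < X < 7/2) = ∫_{5/2}^{7/2} f(x) dx
where f(x) = \frac{81 x^{4} e^{- 3 x}}{8}
= \frac{-98051 + 30563 e^{3}}{128 e^{\frac{21}{2}}}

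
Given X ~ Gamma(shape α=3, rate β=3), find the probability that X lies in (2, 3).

P(2 < X < 3) = ∫_{2}^{3} f(x) dx
where f(x) = \frac{27 x^{2} e^{- 3 x}}{2}
= \frac{-101 + 50 e^{3}}{2 e^{9}}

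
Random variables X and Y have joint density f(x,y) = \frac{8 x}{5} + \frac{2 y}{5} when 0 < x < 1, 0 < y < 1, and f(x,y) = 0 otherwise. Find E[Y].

E[Y] = ∫_0^1 ∫_0^1 y × f(x,y) dx dy
= \frac{8}{15}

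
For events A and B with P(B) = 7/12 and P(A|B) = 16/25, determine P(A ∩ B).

By definition, P(A|B) = P(A ∩ B) / P(B)
So P(A ∩ B) = P(A|B) × P(B)
= 16/25 × 7/12
= 28/75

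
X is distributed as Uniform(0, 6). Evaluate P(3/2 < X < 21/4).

P(3/2 < X < 21/4) = ∫_{3/2}^{21/4} f(x) dx
where f(x) = \frac{1}{6}
= \frac{5}{8}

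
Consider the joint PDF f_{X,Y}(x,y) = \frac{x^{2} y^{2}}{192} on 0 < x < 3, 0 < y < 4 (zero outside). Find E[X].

f_X(x) = ∫_0^4 \frac{x^{2} y^{2}}{192} dy = \frac{x^{2}}{9}
E[X] = ∫_0^3 x × (\frac{x^{2}}{9}) dx = \frac{9}{4}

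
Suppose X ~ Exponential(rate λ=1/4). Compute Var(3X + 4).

For X ~ Exponential(rate λ=1/4):
Var(X) = 16
Var(3X + 4) = (3)² × Var(X) = 9 × 16 = 144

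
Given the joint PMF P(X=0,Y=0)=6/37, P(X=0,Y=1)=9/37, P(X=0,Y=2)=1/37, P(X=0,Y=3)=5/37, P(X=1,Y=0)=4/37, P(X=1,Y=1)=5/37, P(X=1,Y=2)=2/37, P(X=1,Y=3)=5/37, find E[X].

First find marginal of X:
P(X=0) = 21/37
P(X=1) = 16/37
E[X] = 0 × 21/37 + 1 × 16/37 = 16/37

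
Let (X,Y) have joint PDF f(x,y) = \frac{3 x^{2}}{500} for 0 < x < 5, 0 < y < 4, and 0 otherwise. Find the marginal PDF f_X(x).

f_X(x) = ∫_0^4 f(x,y) dy
= ∫_0^4 \frac{3 x^{2}}{500} dy
= \frac{3 x^{2}}{125} for 0 < x < 5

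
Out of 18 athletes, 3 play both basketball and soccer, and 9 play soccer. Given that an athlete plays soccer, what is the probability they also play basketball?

P(A ∩ B) = 3/18 = 1/6
P(B) = 9/18 = 1/2
P(A|B) = P(A ∩ B) / P(B) = (1/6) / (1/2) = 1/3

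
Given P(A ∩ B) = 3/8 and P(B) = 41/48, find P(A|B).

P(A|B) = P(A ∩ B) / P(B)
= (3/8) / (41/48)
= 18/41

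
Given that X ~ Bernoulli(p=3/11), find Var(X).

For X ~ Bernoulli(p=3/11):
Var(X) = \frac{24}{121}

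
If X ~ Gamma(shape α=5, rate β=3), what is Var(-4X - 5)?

For X ~ Gamma(shape α=5, rate β=3):
Var(X) = \frac{5}{9}
Var(-4X - 5) = (-4)² × Var(X) = 16 × \frac{5}{9} = \frac{80}{9}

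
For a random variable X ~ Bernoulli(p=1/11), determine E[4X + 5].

For X ~ Bernoulli(p=1/11):
E[X] = \frac{1}{11}
E[4X + 5] = 4 × E[X] + 5 = \frac{59}{11}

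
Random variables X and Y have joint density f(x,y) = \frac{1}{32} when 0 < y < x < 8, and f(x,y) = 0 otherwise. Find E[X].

f_X(x) = ∫_0^x \frac{1}{32} dy = \frac{x}{32}
E[X] = ∫_0^8 x × (\frac{x}{32}) dx = \frac{16}{3}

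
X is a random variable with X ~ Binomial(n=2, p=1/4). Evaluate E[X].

For X ~ Binomial(n=2, p=1/4), the expected value is:
E[X] = \frac{1}{2}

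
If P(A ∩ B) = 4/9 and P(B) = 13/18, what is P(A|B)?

P(A|B) = P(A ∩ B) / P(B)
= (4/9) / (13/18)
= 8/13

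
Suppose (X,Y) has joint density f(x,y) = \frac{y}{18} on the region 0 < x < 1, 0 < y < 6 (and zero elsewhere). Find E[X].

f_X(x) = ∫_0^6 \frac{y}{18} dy = 1
E[X] = ∫_0^1 x × (1) dx = \frac{1}{2}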